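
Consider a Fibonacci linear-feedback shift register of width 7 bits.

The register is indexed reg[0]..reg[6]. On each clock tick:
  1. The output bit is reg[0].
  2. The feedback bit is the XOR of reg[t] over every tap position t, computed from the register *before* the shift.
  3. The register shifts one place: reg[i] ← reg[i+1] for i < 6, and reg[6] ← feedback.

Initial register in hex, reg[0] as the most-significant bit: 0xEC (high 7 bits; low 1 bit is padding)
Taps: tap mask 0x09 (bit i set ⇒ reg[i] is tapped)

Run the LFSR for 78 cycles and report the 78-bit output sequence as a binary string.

tick  register→output (feedback)
  0  1110110→1 (1)
  1  1101101→1 (0)
  2  1011010→1 (0)
  3  0110100→0 (0)
  4  1101000→1 (0)
  5  1010000→1 (1)
  6  0100001→0 (0)
  7  1000010→1 (1)
  8  0000101→0 (0)
  9  0001010→0 (1)
 10  0010101→0 (0)
 11  0101010→0 (1)
 12  1010101→1 (1)
 13  0101011→0 (1)
 14  1010111→1 (1)
 15  0101111→0 (1)
 16  1011111→1 (0)
 17  0111110→0 (1)
 18  1111101→1 (0)
 19  1111010→1 (0)
 20  1110100→1 (1)
 21  1101001→1 (0)
 22  1010010→1 (1)
 23  0100101→0 (0)
 24  1001010→1 (0)
 25  0010100→0 (0)
 26  0101000→0 (1)
 27  1010001→1 (1)
 28  0100011→0 (0)
 29  1000110→1 (1)
 30  0001101→0 (1)
 31  0011011→0 (1)
 32  0110111→0 (0)
 33  1101110→1 (0)
 34  1011100→1 (0)
 35  0111000→0 (1)
 36  1110001→1 (1)
 37  1100011→1 (1)
 38  1000111→1 (1)
 39  0001111→0 (1)
 40  0011111→0 (1)
 41  0111111→0 (1)
 42  1111111→1 (0)
 43  1111110→1 (0)
 44  1111100→1 (0)
 45  1111000→1 (0)
 46  1110000→1 (1)
 47  1100001→1 (1)
 48  1000011→1 (1)
 49  0000111→0 (0)
 50  0001110→0 (1)
 51  0011101→0 (1)
 52  0111011→0 (1)
 53  1110111→1 (1)
 54  1101111→1 (0)
 55  1011110→1 (0)
 56  0111100→0 (1)
 57  1111001→1 (0)
 58  1110010→1 (1)
 59  1100101→1 (1)
 60  1001011→1 (0)
 61  0010110→0 (0)
 62  0101100→0 (1)
 63  1011001→1 (0)
 64  0110010→0 (0)
 65  1100100→1 (1)
 66  1001001→1 (0)
 67  0010010→0 (0)
 68  0100100→0 (0)
 69  1001000→1 (0)
 70  0010000→0 (0)
 71  0100000→0 (0)
 72  1000000→1 (1)
 73  0000001→0 (0)
 74  0000010→0 (0)
 75  0000100→0 (0)
 76  0001000→0 (1)
 77  0010001→0 (0)

111011010000101010111110100101000110111000111111100001110111100101100100100000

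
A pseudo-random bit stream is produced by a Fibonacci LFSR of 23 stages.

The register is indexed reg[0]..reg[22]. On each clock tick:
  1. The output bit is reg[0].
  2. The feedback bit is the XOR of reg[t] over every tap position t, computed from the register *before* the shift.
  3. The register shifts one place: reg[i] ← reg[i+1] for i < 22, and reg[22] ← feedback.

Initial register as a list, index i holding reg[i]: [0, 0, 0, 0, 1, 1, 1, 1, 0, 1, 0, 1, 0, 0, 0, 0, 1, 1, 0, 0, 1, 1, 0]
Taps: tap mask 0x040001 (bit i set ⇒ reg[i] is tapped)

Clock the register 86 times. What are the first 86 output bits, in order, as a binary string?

k : reg_k → out_k, fb_k
0: 00001111010100001100110 → 0, fb=0
1: 00011110101000011001100 → 0, fb=0
2: 00111101010000110011000 → 0, fb=1
3: 01111010100001100110001 → 0, fb=1
4: 11110101000011001100011 → 1, fb=1
5: 11101010000110011000111 → 1, fb=1
6: 11010100001100110001111 → 1, fb=1
7: 10101000011001100011111 → 1, fb=0
8: 01010000110011000111110 → 0, fb=1
9: 10100001100110001111101 → 1, fb=0
10: 01000011001100011111010 → 0, fb=1
11: 10000110011000111110101 → 1, fb=0
12: 00001100110001111101010 → 0, fb=0
13: 00011001100011111010100 → 0, fb=1
14: 00110011000111110101001 → 0, fb=0
15: 01100110001111101010010 → 0, fb=1
16: 11001100011111010100101 → 1, fb=1
17: 10011000111110101001011 → 1, fb=1
18: 00110001111101010010111 → 0, fb=1
19: 01100011111010100101111 → 0, fb=0
20: 11000111110101001011110 → 1, fb=0
21: 10001111101010010111100 → 1, fb=0
22: 00011111010100101111000 → 0, fb=1
23: 00111110101001011110001 → 0, fb=1
24: 01111101010010111100011 → 0, fb=0
25: 11111010100101111000110 → 1, fb=1
26: 11110101001011110001101 → 1, fb=1
27: 11101010010111100011011 → 1, fb=0
28: 11010100101111000110110 → 1, fb=0
29: 10101001011110001101100 → 1, fb=1
30: 01010010111100011011001 → 0, fb=1
31: 10100101111000110110011 → 1, fb=0
32: 01001011110001101100110 → 0, fb=0
33: 10010111100011011001100 → 1, fb=1
34: 00101111000110110011001 → 0, fb=1
35: 01011110001101100110011 → 0, fb=1
36: 10111100011011001100111 → 1, fb=1
37: 01111000110110011001111 → 0, fb=0
38: 11110001101100110011110 → 1, fb=0
39: 11100011011001100111100 → 1, fb=0
40: 11000110110011001111000 → 1, fb=0
41: 10001101100110011110000 → 1, fb=0
42: 00011011001100111100000 → 0, fb=0
43: 00110110011001111000000 → 0, fb=0
44: 01101100110011110000000 → 0, fb=0
45: 11011001100111100000000 → 1, fb=1
46: 10110011001111000000001 → 1, fb=1
47: 01100110011110000000011 → 0, fb=0
48: 11001100111100000000110 → 1, fb=1
49: 10011001111000000001101 → 1, fb=1
50: 00110011110000000011011 → 0, fb=1
51: 01100111100000000110111 → 0, fb=1
52: 11001111000000001101111 → 1, fb=1
53: 10011110000000011011111 → 1, fb=0
54: 00111100000000110111110 → 0, fb=1
55: 01111000000001101111101 → 0, fb=1
56: 11110000000011011111011 → 1, fb=0
57: 11100000000110111110110 → 1, fb=0
58: 11000000001101111101100 → 1, fb=1
59: 10000000011011111011001 → 1, fb=0
60: 00000000110111110110010 → 0, fb=1
61: 00000001101111101100101 → 0, fb=0
62: 00000011011111011001010 → 0, fb=0
63: 00000110111110110010100 → 0, fb=1
64: 00001101111101100101001 → 0, fb=0
65: 00011011111011001010010 → 0, fb=1
66: 00110111110110010100101 → 0, fb=0
67: 01101111101100101001010 → 0, fb=0
68: 11011111011001010010100 → 1, fb=0
69: 10111110110010100101000 → 1, fb=1
70: 01111101100101001010001 → 0, fb=1
71: 11111011001010010100011 → 1, fb=1
72: 11110110010100101000111 → 1, fb=1
73: 11101100101001010001111 → 1, fb=1
74: 11011001010010100011111 → 1, fb=0
75: 10110010100101000111110 → 1, fb=0
76: 01100101001010001111100 → 0, fb=1
77: 11001010010100011111001 → 1, fb=0
78: 10010100101000111110010 → 1, fb=0
79: 00101001010001111100100 → 0, fb=0
80: 01010010100011111001000 → 0, fb=0
81: 10100101000111110010000 → 1, fb=0
82: 01001010001111100100000 → 0, fb=0
83: 10010100011111001000000 → 1, fb=1
84: 00101000111110010000001 → 0, fb=0
85: 01010001111100100000010 → 0, fb=0

00001111010100001100110001111101010010111100011011001100111100000000110111110110010100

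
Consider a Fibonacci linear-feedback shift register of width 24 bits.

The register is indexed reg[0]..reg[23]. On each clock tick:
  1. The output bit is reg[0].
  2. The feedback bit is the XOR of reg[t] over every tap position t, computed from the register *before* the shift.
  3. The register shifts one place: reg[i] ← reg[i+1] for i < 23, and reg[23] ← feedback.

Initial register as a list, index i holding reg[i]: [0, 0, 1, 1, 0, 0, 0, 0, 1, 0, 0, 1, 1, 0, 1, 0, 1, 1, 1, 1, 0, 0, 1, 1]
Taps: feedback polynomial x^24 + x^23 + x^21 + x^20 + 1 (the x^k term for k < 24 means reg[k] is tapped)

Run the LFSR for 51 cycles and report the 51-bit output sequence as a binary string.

step | reg (before) | out | fb
   0 | 001100001001101011110011 | 0 | 1
   1 | 011000010011010111100111 | 0 | 0
   2 | 110000100110101111001110 | 1 | 1
   3 | 100001001101011110011101 | 1 | 0
   4 | 000010011010111100111010 | 0 | 1
   5 | 000100110101111001110101 | 0 | 0
   6 | 001001101011110011101010 | 0 | 1
   7 | 010011010111100111010101 | 0 | 0
   8 | 100110101111001110101010 | 1 | 0
   9 | 001101011110011101010100 | 0 | 1
  10 | 011010111100111010101001 | 0 | 0
  11 | 110101111001110101010010 | 1 | 1
  12 | 101011110011101010100101 | 1 | 1
  13 | 010111100111010101001011 | 0 | 0
  14 | 101111001110101010010110 | 1 | 0
  15 | 011110011101010100101100 | 0 | 0
  16 | 111100111010101001011000 | 1 | 0
  17 | 111001110101010010110000 | 1 | 1
  18 | 110011101010100101100001 | 1 | 0
  19 | 100111010101001011000010 | 1 | 1
  20 | 001110101010010110000101 | 0 | 0
  21 | 011101010100101100001010 | 0 | 1
  22 | 111010101001011000010101 | 1 | 1
  23 | 110101010010110000101011 | 1 | 1
  24 | 101010100101100001010111 | 1 | 1
  25 | 010101001011000010101111 | 0 | 1
  26 | 101010010110000101011111 | 1 | 0
  27 | 010100101100001010111110 | 0 | 0
  28 | 101001011000010101111100 | 1 | 1
  29 | 010010110000101011111001 | 0 | 0
  30 | 100101100001010111110010 | 1 | 1
  31 | 001011000010101111100101 | 0 | 0
  32 | 010110000101011111001010 | 0 | 1
  33 | 101100001010111110010101 | 1 | 1
  34 | 011000010101111100101011 | 0 | 0
  35 | 110000101011111001010110 | 1 | 0
  36 | 100001010111110010101100 | 1 | 1
  37 | 000010101111100101011001 | 0 | 0
  38 | 000101011111001010110010 | 0 | 0
  39 | 001010111110010101100100 | 0 | 1
  40 | 010101111100101011001001 | 0 | 0
  41 | 101011111001010110010010 | 1 | 1
  42 | 010111110010101100100101 | 0 | 0
  43 | 101111100101011001001010 | 1 | 0
  44 | 011111001010110010010100 | 0 | 1
  45 | 111110010101100100101001 | 1 | 1
  46 | 111100101011001001010011 | 1 | 0
  47 | 111001010110010010100110 | 1 | 0
  48 | 110010101100100101001100 | 1 | 1
  49 | 100101011001001010011001 | 1 | 1
  50 | 001010110010010100110011 | 0 | 1

001100001001101011110011101010100101100001010111110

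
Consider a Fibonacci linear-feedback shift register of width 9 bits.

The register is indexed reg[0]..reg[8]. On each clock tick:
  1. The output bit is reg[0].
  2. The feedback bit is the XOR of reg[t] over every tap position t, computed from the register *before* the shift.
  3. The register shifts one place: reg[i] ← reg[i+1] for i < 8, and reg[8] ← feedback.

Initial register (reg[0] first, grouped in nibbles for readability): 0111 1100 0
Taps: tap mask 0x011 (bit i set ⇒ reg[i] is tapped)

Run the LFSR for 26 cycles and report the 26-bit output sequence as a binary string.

k : reg_k → out_k, fb_k
0: 011111000 → 0, fb=1
1: 111110001 → 1, fb=0
2: 111100010 → 1, fb=1
3: 111000101 → 1, fb=1
4: 110001011 → 1, fb=1
5: 100010111 → 1, fb=0
6: 000101110 → 0, fb=0
7: 001011100 → 0, fb=1
8: 010111001 → 0, fb=1
9: 101110011 → 1, fb=0
10: 011100110 → 0, fb=0
11: 111001100 → 1, fb=1
12: 110011001 → 1, fb=0
13: 100110010 → 1, fb=0
14: 001100100 → 0, fb=0
15: 011001000 → 0, fb=0
16: 110010000 → 1, fb=0
17: 100100000 → 1, fb=1
18: 001000001 → 0, fb=0
19: 010000010 → 0, fb=0
20: 100000100 → 1, fb=1
21: 000001001 → 0, fb=0
22: 000010010 → 0, fb=1
23: 000100101 → 0, fb=0
24: 001001010 → 0, fb=0
25: 010010100 → 0, fb=1

01111100010111001100100000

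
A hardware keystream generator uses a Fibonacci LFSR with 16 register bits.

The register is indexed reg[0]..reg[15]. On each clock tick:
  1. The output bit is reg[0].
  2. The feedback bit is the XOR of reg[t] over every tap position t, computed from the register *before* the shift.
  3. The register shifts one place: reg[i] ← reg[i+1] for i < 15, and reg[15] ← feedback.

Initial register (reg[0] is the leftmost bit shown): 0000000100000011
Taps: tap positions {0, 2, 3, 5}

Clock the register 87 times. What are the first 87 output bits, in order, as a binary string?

000000010000001100101101011100110101110101001111011010111110010011100111110011001011111

step | reg (before) | out | fb
   0 | 0000000100000011 | 0 | 0
   1 | 0000001000000110 | 0 | 0
   2 | 0000010000001100 | 0 | 1
   3 | 0000100000011001 | 0 | 0
   4 | 0001000000110010 | 0 | 1
   5 | 0010000001100101 | 0 | 1
   6 | 0100000011001011 | 0 | 0
   7 | 1000000110010110 | 1 | 1
   8 | 0000001100101101 | 0 | 0
   9 | 0000011001011010 | 0 | 1
  10 | 0000110010110101 | 0 | 1
  11 | 0001100101101011 | 0 | 1
  12 | 0011001011010111 | 0 | 0
  13 | 0110010110101110 | 0 | 0
  14 | 1100101101011100 | 1 | 1
  15 | 1001011010111001 | 1 | 1
  16 | 0010110101110011 | 0 | 0
  17 | 0101101011100110 | 0 | 1
  18 | 1011010111001101 | 1 | 0
  19 | 0110101110011010 | 0 | 1
  20 | 1101011100110101 | 1 | 1
  21 | 1010111001101011 | 1 | 1
  22 | 0101110011010111 | 0 | 0
  23 | 1011100110101110 | 1 | 1
  24 | 0111001101011101 | 0 | 0
  25 | 1110011010111010 | 1 | 1
  26 | 1100110101110101 | 1 | 0
  27 | 1001101011101010 | 1 | 0
  28 | 0011010111010100 | 0 | 1
  29 | 0110101110101001 | 0 | 1
  30 | 1101011101010011 | 1 | 1
  31 | 1010111010100111 | 1 | 1
  32 | 0101110101001111 | 0 | 0
  33 | 1011101010011110 | 1 | 1
  34 | 0111010100111101 | 0 | 1
  35 | 1110101001111011 | 1 | 0
  36 | 1101010011110110 | 1 | 1
  37 | 1010100111101101 | 1 | 0
  38 | 0101001111011010 | 0 | 1
  39 | 1010011110110101 | 1 | 1
  40 | 0100111101101011 | 0 | 1
  41 | 1001111011010111 | 1 | 1
  42 | 0011110110101111 | 0 | 1
  43 | 0111101101011111 | 0 | 0
  44 | 1111011010111110 | 1 | 0
  45 | 1110110101111100 | 1 | 1
  46 | 1101101011111001 | 1 | 0
  47 | 1011010111110010 | 1 | 0
  48 | 0110101111100100 | 0 | 1
  49 | 1101011111001001 | 1 | 1
  50 | 1010111110010011 | 1 | 1
  51 | 0101111100100111 | 0 | 0
  52 | 1011111001001110 | 1 | 0
  53 | 0111110010011100 | 0 | 1
  54 | 1111100100111001 | 1 | 1
  55 | 1111001001110011 | 1 | 1
  56 | 1110010011100111 | 1 | 1
  57 | 1100100111001111 | 1 | 1
  58 | 1001001110011111 | 1 | 0
  59 | 0010011100111110 | 0 | 0
  60 | 0100111001111100 | 0 | 1
  61 | 1001110011111001 | 1 | 1
  62 | 0011100111110011 | 0 | 0
  63 | 0111001111100110 | 0 | 0
  64 | 1110011111001100 | 1 | 1
  65 | 1100111110011001 | 1 | 0
  66 | 1001111100110010 | 1 | 1
  67 | 0011111001100101 | 0 | 1
  68 | 0111110011001011 | 0 | 1
  69 | 1111100110010111 | 1 | 1
  70 | 1111001100101111 | 1 | 1
  71 | 1110011001011111 | 1 | 1
  72 | 1100110010111111 | 1 | 0
  73 | 1001100101111110 | 1 | 0
  74 | 0011001011111100 | 0 | 0
  75 | 0110010111111000 | 0 | 0
  76 | 1100101111110000 | 1 | 1
  77 | 1001011111100001 | 1 | 1
  78 | 0010111111000011 | 0 | 0
  79 | 0101111110000110 | 0 | 0
  80 | 1011111100001100 | 1 | 0
  81 | 0111111000011000 | 0 | 1
  82 | 1111110000110001 | 1 | 0
  83 | 1111100001100010 | 1 | 1
  84 | 1111000011000101 | 1 | 1
  85 | 1110000110001011 | 1 | 0
  86 | 1100001100010110 | 1 | 1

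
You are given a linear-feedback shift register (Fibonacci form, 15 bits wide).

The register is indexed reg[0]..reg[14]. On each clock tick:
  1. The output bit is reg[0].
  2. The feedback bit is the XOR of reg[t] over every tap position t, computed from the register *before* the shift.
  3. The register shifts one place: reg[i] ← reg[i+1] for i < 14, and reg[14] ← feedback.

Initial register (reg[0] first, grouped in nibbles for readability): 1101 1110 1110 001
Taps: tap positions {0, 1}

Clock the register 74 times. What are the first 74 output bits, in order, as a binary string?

11011110111000101100011001001110100101011010011101111101110100110000110011

k : reg_k → out_k, fb_k
0: 110111101110001 → 1, fb=0
1: 101111011100010 → 1, fb=1
2: 011110111000101 → 0, fb=1
3: 111101110001011 → 1, fb=0
4: 111011100010110 → 1, fb=0
5: 110111000101100 → 1, fb=0
6: 101110001011000 → 1, fb=1
7: 011100010110001 → 0, fb=1
8: 111000101100011 → 1, fb=0
9: 110001011000110 → 1, fb=0
10: 100010110001100 → 1, fb=1
11: 000101100011001 → 0, fb=0
12: 001011000110010 → 0, fb=0
13: 010110001100100 → 0, fb=1
14: 101100011001001 → 1, fb=1
15: 011000110010011 → 0, fb=1
16: 110001100100111 → 1, fb=0
17: 100011001001110 → 1, fb=1
18: 000110010011101 → 0, fb=0
19: 001100100111010 → 0, fb=0
20: 011001001110100 → 0, fb=1
21: 110010011101001 → 1, fb=0
22: 100100111010010 → 1, fb=1
23: 001001110100101 → 0, fb=0
24: 010011101001010 → 0, fb=1
25: 100111010010101 → 1, fb=1
26: 001110100101011 → 0, fb=0
27: 011101001010110 → 0, fb=1
28: 111010010101101 → 1, fb=0
29: 110100101011010 → 1, fb=0
30: 101001010110100 → 1, fb=1
31: 010010101101001 → 0, fb=1
32: 100101011010011 → 1, fb=1
33: 001010110100111 → 0, fb=0
34: 010101101001110 → 0, fb=1
35: 101011010011101 → 1, fb=1
36: 010110100111011 → 0, fb=1
37: 101101001110111 → 1, fb=1
38: 011010011101111 → 0, fb=1
39: 110100111011111 → 1, fb=0
40: 101001110111110 → 1, fb=1
41: 010011101111101 → 0, fb=1
42: 100111011111011 → 1, fb=1
43: 001110111110111 → 0, fb=0
44: 011101111101110 → 0, fb=1
45: 111011111011101 → 1, fb=0
46: 110111110111010 → 1, fb=0
47: 101111101110100 → 1, fb=1
48: 011111011101001 → 0, fb=1
49: 111110111010011 → 1, fb=0
50: 111101110100110 → 1, fb=0
51: 111011101001100 → 1, fb=0
52: 110111010011000 → 1, fb=0
53: 101110100110000 → 1, fb=1
54: 011101001100001 → 0, fb=1
55: 111010011000011 → 1, fb=0
56: 110100110000110 → 1, fb=0
57: 101001100001100 → 1, fb=1
58: 010011000011001 → 0, fb=1
59: 100110000110011 → 1, fb=1
60: 001100001100111 → 0, fb=0
61: 011000011001110 → 0, fb=1
62: 110000110011101 → 1, fb=0
63: 100001100111010 → 1, fb=1
64: 000011001110101 → 0, fb=0
65: 000110011101010 → 0, fb=0
66: 001100111010100 → 0, fb=0
67: 011001110101000 → 0, fb=1
68: 110011101010001 → 1, fb=0
69: 100111010100010 → 1, fb=1
70: 001110101000101 → 0, fb=0
71: 011101010001010 → 0, fb=1
72: 111010100010101 → 1, fb=0
73: 110101000101010 → 1, fb=0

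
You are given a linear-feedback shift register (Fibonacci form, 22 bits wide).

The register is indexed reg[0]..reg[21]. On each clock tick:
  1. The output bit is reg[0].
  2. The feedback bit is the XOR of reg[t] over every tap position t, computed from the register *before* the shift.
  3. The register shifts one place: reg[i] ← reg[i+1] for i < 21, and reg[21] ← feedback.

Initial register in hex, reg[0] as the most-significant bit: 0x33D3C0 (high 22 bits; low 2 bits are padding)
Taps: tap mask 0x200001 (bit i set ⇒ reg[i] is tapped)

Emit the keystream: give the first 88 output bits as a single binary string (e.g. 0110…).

k : reg_k → out_k, fb_k
0: 0011001111010011110000 → 0, fb=0
1: 0110011110100111100000 → 0, fb=0
2: 1100111101001111000000 → 1, fb=1
3: 1001111010011110000001 → 1, fb=0
4: 0011110100111100000010 → 0, fb=0
5: 0111101001111000000100 → 0, fb=0
6: 1111010011110000001000 → 1, fb=1
7: 1110100111100000010001 → 1, fb=0
8: 1101001111000000100010 → 1, fb=1
9: 1010011110000001000101 → 1, fb=0
10: 0100111100000010001010 → 0, fb=0
11: 1001111000000100010100 → 1, fb=1
12: 0011110000001000101001 → 0, fb=1
13: 0111100000010001010011 → 0, fb=1
14: 1111000000100010100111 → 1, fb=0
15: 1110000001000101001110 → 1, fb=1
16: 1100000010001010011101 → 1, fb=0
17: 1000000100010100111010 → 1, fb=1
18: 0000001000101001110101 → 0, fb=1
19: 0000010001010011101011 → 0, fb=1
20: 0000100010100111010111 → 0, fb=1
21: 0001000101001110101111 → 0, fb=1
22: 0010001010011101011111 → 0, fb=1
23: 0100010100111010111111 → 0, fb=1
24: 1000101001110101111111 → 1, fb=0
25: 0001010011101011111110 → 0, fb=0
26: 0010100111010111111100 → 0, fb=0
27: 0101001110101111111000 → 0, fb=0
28: 1010011101011111110000 → 1, fb=1
29: 0100111010111111100001 → 0, fb=1
30: 1001110101111111000011 → 1, fb=0
31: 0011101011111110000110 → 0, fb=0
32: 0111010111111100001100 → 0, fb=0
33: 1110101111111000011000 → 1, fb=1
34: 1101011111110000110001 → 1, fb=0
35: 1010111111100001100010 → 1, fb=1
36: 0101111111000011000101 → 0, fb=1
37: 1011111110000110001011 → 1, fb=0
38: 0111111100001100010110 → 0, fb=0
39: 1111111000011000101100 → 1, fb=1
40: 1111110000110001011001 → 1, fb=0
41: 1111100001100010110010 → 1, fb=1
42: 1111000011000101100101 → 1, fb=0
43: 1110000110001011001010 → 1, fb=1
44: 1100001100010110010101 → 1, fb=0
45: 1000011000101100101010 → 1, fb=1
46: 0000110001011001010101 → 0, fb=1
47: 0001100010110010101011 → 0, fb=1
48: 0011000101100101010111 → 0, fb=1
49: 0110001011001010101111 → 0, fb=1
50: 1100010110010101011111 → 1, fb=0
51: 1000101100101010111110 → 1, fb=1
52: 0001011001010101111101 → 0, fb=1
53: 0010110010101011111011 → 0, fb=1
54: 0101100101010111110111 → 0, fb=1
55: 1011001010101111101111 → 1, fb=0
56: 0110010101011111011110 → 0, fb=0
57: 1100101010111110111100 → 1, fb=1
58: 1001010101111101111001 → 1, fb=0
59: 0010101011111011110010 → 0, fb=0
60: 0101010111110111100100 → 0, fb=0
61: 1010101111101111001000 → 1, fb=1
62: 0101011111011110010001 → 0, fb=1
63: 1010111110111100100011 → 1, fb=0
64: 0101111101111001000110 → 0, fb=0
65: 1011111011110010001100 → 1, fb=1
66: 0111110111100100011001 → 0, fb=1
67: 1111101111001000110011 → 1, fb=0
68: 1111011110010001100110 → 1, fb=1
69: 1110111100100011001101 → 1, fb=0
70: 1101111001000110011010 → 1, fb=1
71: 1011110010001100110101 → 1, fb=0
72: 0111100100011001101010 → 0, fb=0
73: 1111001000110011010100 → 1, fb=1
74: 1110010001100110101001 → 1, fb=0
75: 1100100011001101010010 → 1, fb=1
76: 1001000110011010100101 → 1, fb=0
77: 0010001100110101001010 → 0, fb=0
78: 0100011001101010010100 → 0, fb=0
79: 1000110011010100101000 → 1, fb=1
80: 0001100110101001010001 → 0, fb=1
81: 0011001101010010100011 → 0, fb=1
82: 0110011010100101000111 → 0, fb=1
83: 1100110101001010001111 → 1, fb=0
84: 1001101010010100011110 → 1, fb=1
85: 0011010100101000111101 → 0, fb=1
86: 0110101001010001111011 → 0, fb=1
87: 1101010010100011110111 → 1, fb=0

0011001111010011110000001000101001110101111111000011000101100101010111110111100100011001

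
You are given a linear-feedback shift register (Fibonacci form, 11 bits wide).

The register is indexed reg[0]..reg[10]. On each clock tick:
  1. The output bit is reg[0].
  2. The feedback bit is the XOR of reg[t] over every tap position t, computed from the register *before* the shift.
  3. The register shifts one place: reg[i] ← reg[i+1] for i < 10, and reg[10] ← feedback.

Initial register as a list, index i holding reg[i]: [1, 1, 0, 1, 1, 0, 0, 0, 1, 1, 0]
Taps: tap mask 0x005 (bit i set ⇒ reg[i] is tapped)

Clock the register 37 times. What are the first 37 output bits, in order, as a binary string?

step | reg (before) | out | fb
   0 | 11011000110 | 1 | 1
   1 | 10110001101 | 1 | 0
   2 | 01100011010 | 0 | 1
   3 | 11000110101 | 1 | 1
   4 | 10001101011 | 1 | 1
   5 | 00011010111 | 0 | 0
   6 | 00110101110 | 0 | 1
   7 | 01101011101 | 0 | 1
   8 | 11010111011 | 1 | 1
   9 | 10101110111 | 1 | 0
  10 | 01011101110 | 0 | 0
  11 | 10111011100 | 1 | 0
  12 | 01110111000 | 0 | 1
  13 | 11101110001 | 1 | 0
  14 | 11011100010 | 1 | 1
  15 | 10111000101 | 1 | 0
  16 | 01110001010 | 0 | 1
  17 | 11100010101 | 1 | 0
  18 | 11000101010 | 1 | 1
  19 | 10001010101 | 1 | 1
  20 | 00010101011 | 0 | 0
  21 | 00101010110 | 0 | 1
  22 | 01010101101 | 0 | 0
  23 | 10101011010 | 1 | 0
  24 | 01010110100 | 0 | 0
  25 | 10101101000 | 1 | 0
  26 | 01011010000 | 0 | 0
  27 | 10110100000 | 1 | 0
  28 | 01101000000 | 0 | 1
  29 | 11010000001 | 1 | 1
  30 | 10100000011 | 1 | 0
  31 | 01000000110 | 0 | 0
  32 | 10000001100 | 1 | 1
  33 | 00000011001 | 0 | 0
  34 | 00000110010 | 0 | 0
  35 | 00001100100 | 0 | 0
  36 | 00011001000 | 0 | 0

1101100011010111011100010101011010000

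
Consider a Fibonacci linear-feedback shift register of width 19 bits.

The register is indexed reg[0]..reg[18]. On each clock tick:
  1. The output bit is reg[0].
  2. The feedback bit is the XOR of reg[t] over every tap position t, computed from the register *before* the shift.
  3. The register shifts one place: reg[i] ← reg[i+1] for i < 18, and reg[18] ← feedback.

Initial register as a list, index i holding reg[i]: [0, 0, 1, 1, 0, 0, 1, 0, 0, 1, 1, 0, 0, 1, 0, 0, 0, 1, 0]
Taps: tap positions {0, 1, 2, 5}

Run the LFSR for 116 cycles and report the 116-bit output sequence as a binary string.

tick  register→output (feedback)
  0  0011001001100100010→0 (1)
  1  0110010011001000101→0 (1)
  2  1100100110010001011→1 (0)
  3  1001001100100010110→1 (1)
  4  0010011001000101101→0 (0)
  5  0100110010001011010→0 (0)
  6  1001100100010110100→1 (1)
  7  0011001000101101001→0 (1)
  8  0110010001011010011→0 (1)
  9  1100100010110100111→1 (0)
 10  1001000101101001110→1 (1)
 11  0010001011010011101→0 (1)
 12  0100010110100111011→0 (0)
 13  1000101101001110110→1 (1)
 14  0001011010011101101→0 (1)
 15  0010110100111011011→0 (0)
 16  0101101001110110110→0 (1)
 17  1011010011101101101→1 (1)
 18  0110100111011011011→0 (0)
 19  1101001110110110110→1 (0)
 20  1010011101101101100→1 (1)
 21  0100111011011011001→0 (0)
 22  1001110110110110010→1 (0)
 23  0011101101101100100→0 (1)
 24  0111011011011001001→0 (1)
 25  1110110110110010011→1 (0)
 26  1101101101100100110→1 (0)
 27  1011011011001001100→1 (1)
 28  0110110110010011001→0 (1)
 29  1101101100100110011→1 (0)
 30  1011011001001100110→1 (1)
 31  0110110010011001101→0 (1)
 32  1101100100110011011→1 (0)
 33  1011001001100110110→1 (0)
 34  0110010011001101100→0 (1)
 35  1100100110011011001→1 (0)
 36  1001001100110110010→1 (1)
 37  0010011001101100101→0 (0)
 38  0100110011011001010→0 (0)
 39  1001100110110010100→1 (1)
 40  0011001101100101001→0 (1)
 41  0110011011001010011→0 (1)
 42  1100110110010100111→1 (1)
 43  1001101100101001111→1 (1)
 44  0011011001010011111→0 (0)
 45  0110110010100111110→0 (1)
 46  1101100101001111101→1 (0)
 47  1011001010011111010→1 (0)
 48  0110010100111110100→0 (1)
 49  1100101001111101001→1 (0)
 50  1001010011111010010→1 (0)
 51  0010100111110100100→0 (1)
 52  0101001111101001001→0 (1)
 53  1010011111010010011→1 (1)
 54  0100111110100100111→0 (0)
 55  1001111101001001110→1 (0)
 56  0011111010010011100→0 (0)
 57  0111110100100111000→0 (1)
 58  1111101001001110001→1 (1)
 59  1111010010011100011→1 (0)
 60  1110100100111000110→1 (1)
 61  1101001001110001101→1 (0)
 62  1010010011100011010→1 (1)
 63  0100100111000110101→0 (1)
 64  1001001110001101011→1 (1)
 65  0010011100011010111→0 (0)
 66  0100111000110101110→0 (0)
 67  1001110001101011100→1 (0)
 68  0011100011010111000→0 (1)
 69  0111000110101110001→0 (0)
 70  1110001101011100010→1 (1)
 71  1100011010111000101→1 (1)
 72  1000110101110001011→1 (0)
 73  0001101011100010110→0 (0)
 74  0011010111000101100→0 (0)
 75  0110101110001011000→0 (0)
 76  1101011100010110000→1 (1)
 77  1010111000101100001→1 (1)
 78  0101110001011000011→0 (0)
 79  1011100010110000110→1 (0)
 80  0111000101100001100→0 (0)
 81  1110001011000011000→1 (1)
 82  1100010110000110001→1 (1)
 83  1000101100001100011→1 (1)
 84  0001011000011000111→0 (1)
 85  0010110000110001111→0 (0)
 86  0101100001100011110→0 (1)
 87  1011000011000111101→1 (0)
 88  0110000110001111010→0 (0)
 89  1100001100011110100→1 (0)
 90  1000011000111101000→1 (0)
 91  0000110001111010000→0 (1)
 92  0001100011110100001→0 (0)
 93  0011000111101000010→0 (1)
 94  0110001111010000101→0 (0)
 95  1100011110100001010→1 (1)
 96  1000111101000010101→1 (0)
 97  0001111010000101010→0 (1)
 98  0011110100001010101→0 (0)
 99  0111101000010101010→0 (0)
100  1111010000101010100→1 (0)
101  1110100001010101000→1 (1)
102  1101000010101010001→1 (0)
103  1010000101010100010→1 (0)
104  0100001010101000100→0 (1)
105  1000010101010001001→1 (0)
106  0000101010100010010→0 (0)
107  0001010101000100100→0 (1)
108  0010101010001001001→0 (1)
109  0101010100010010011→0 (0)
110  1010101000100100110→1 (0)
111  0101010001001001100→0 (0)
112  1010100010010011000→1 (0)
113  0101000100100110000→0 (1)
114  1010001001001100001→1 (0)
115  0100010010011000010→0 (0)

00110010011001000101101001110110110110010011001101100101001111101001001110001101011100010110000110001111010000101010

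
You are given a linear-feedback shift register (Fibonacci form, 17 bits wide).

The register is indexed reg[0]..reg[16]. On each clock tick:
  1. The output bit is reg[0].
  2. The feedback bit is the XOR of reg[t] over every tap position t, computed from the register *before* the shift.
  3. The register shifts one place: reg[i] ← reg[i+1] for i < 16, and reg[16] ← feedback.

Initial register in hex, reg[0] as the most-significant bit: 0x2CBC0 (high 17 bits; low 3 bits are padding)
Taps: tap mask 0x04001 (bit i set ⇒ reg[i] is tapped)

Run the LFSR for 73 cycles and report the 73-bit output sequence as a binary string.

tick  register→output (feedback)
  0  00101100101111000→0 (0)
  1  01011001011110000→0 (0)
  2  10110010111100000→1 (1)
  3  01100101111000001→0 (0)
  4  11001011110000010→1 (1)
  5  10010111100000101→1 (0)
  6  00101111000001010→0 (0)
  7  01011110000010100→0 (1)
  8  10111100000101001→1 (1)
  9  01111000001010011→0 (0)
 10  11110000010100110→1 (0)
 11  11100000101001100→1 (0)
 12  11000001010011000→1 (1)
 13  10000010100110001→1 (1)
 14  00000101001100011→0 (0)
 15  00001010011000110→0 (1)
 16  00010100110001101→0 (1)
 17  00101001100011011→0 (0)
 18  01010011000110110→0 (1)
 19  10100110001101101→1 (0)
 20  01001100011011010→0 (0)
 21  10011000110110100→1 (0)
 22  00110001101101000→0 (0)
 23  01100011011010000→0 (0)
 24  11000110110100000→1 (1)
 25  10001101101000001→1 (1)
 26  00011011010000011→0 (0)
 27  00110110100000110→0 (1)
 28  01101101000001101→0 (1)
 29  11011010000011011→1 (1)
 30  10110100000110111→1 (0)
 31  01101000001101110→0 (1)
 32  11010000011011101→1 (0)
 33  10100000110111010→1 (1)
 34  01000001101110101→0 (1)
 35  10000011011101011→1 (1)
 36  00000110111010111→0 (1)
 37  00001101110101111→0 (1)
 38  00011011101011111→0 (1)
 39  00110111010111111→0 (1)
 40  01101110101111111→0 (1)
 41  11011101011111111→1 (0)
 42  10111010111111110→1 (0)
 43  01110101111111100→0 (1)
 44  11101011111111001→1 (1)
 45  11010111111110011→1 (1)
 46  10101111111100111→1 (0)
 47  01011111111001110→0 (1)
 48  10111111110011101→1 (0)
 49  01111111100111010→0 (0)
 50  11111111001110100→1 (0)
 51  11111110011101000→1 (1)
 52  11111100111010001→1 (1)
 53  11111001110100011→1 (1)
 54  11110011101000111→1 (0)
 55  11100111010001110→1 (0)
 56  11001110100011100→1 (0)
 57  10011101000111000→1 (1)
 58  00111010001110001→0 (0)
 59  01110100011100010→0 (0)
 60  11101000111000100→1 (0)
 61  11010001110001000→1 (1)
 62  10100011100010001→1 (1)
 63  01000111000100011→0 (0)
 64  10001110001000110→1 (0)
 65  00011100010001100→0 (1)
 66  00111000100011001→0 (0)
 67  01110001000110010→0 (0)
 68  11100010001100100→1 (0)
 69  11000100011001000→1 (1)
 70  10001000110010001→1 (1)
 71  00010001100100011→0 (0)
 72  00100011001000110→0 (1)

0010110010111100000101001100011011010000011011101011111111001110100011100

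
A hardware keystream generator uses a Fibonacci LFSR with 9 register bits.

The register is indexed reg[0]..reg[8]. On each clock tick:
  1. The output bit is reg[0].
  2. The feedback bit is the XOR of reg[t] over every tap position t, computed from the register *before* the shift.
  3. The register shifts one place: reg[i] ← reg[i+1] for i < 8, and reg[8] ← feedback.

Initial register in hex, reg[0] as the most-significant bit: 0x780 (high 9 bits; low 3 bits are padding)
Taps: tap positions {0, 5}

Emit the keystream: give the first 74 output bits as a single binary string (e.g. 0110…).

step | reg (before) | out | fb
   0 | 011110000 | 0 | 0
   1 | 111100000 | 1 | 1
   2 | 111000001 | 1 | 1
   3 | 110000011 | 1 | 1
   4 | 100000111 | 1 | 1
   5 | 000001111 | 0 | 1
   6 | 000011111 | 0 | 1
   7 | 000111111 | 0 | 1
   8 | 001111111 | 0 | 1
   9 | 011111111 | 0 | 1
  10 | 111111111 | 1 | 0
  11 | 111111110 | 1 | 0
  12 | 111111100 | 1 | 0
  13 | 111111000 | 1 | 0
  14 | 111110000 | 1 | 1
  15 | 111100001 | 1 | 1
  16 | 111000011 | 1 | 1
  17 | 110000111 | 1 | 1
  18 | 100001111 | 1 | 0
  19 | 000011110 | 0 | 1
  20 | 000111101 | 0 | 1
  21 | 001111011 | 0 | 1
  22 | 011110111 | 0 | 0
  23 | 111101110 | 1 | 0
  24 | 111011100 | 1 | 0
  25 | 110111000 | 1 | 0
  26 | 101110000 | 1 | 1
  27 | 011100001 | 0 | 0
  28 | 111000010 | 1 | 1
  29 | 110000101 | 1 | 1
  30 | 100001011 | 1 | 0
  31 | 000010110 | 0 | 0
  32 | 000101100 | 0 | 1
  33 | 001011001 | 0 | 1
  34 | 010110011 | 0 | 0
  35 | 101100110 | 1 | 1
  36 | 011001101 | 0 | 1
  37 | 110011011 | 1 | 0
  38 | 100110110 | 1 | 1
  39 | 001101101 | 0 | 1
  40 | 011011011 | 0 | 1
  41 | 110110111 | 1 | 1
  42 | 101101111 | 1 | 0
  43 | 011011110 | 0 | 1
  44 | 110111101 | 1 | 0
  45 | 101111010 | 1 | 0
  46 | 011110100 | 0 | 0
  47 | 111101000 | 1 | 0
  48 | 111010000 | 1 | 1
  49 | 110100001 | 1 | 1
  50 | 101000011 | 1 | 1
  51 | 010000111 | 0 | 0
  52 | 100001110 | 1 | 0
  53 | 000011100 | 0 | 1
  54 | 000111001 | 0 | 1
  55 | 001110011 | 0 | 0
  56 | 011100110 | 0 | 0
  57 | 111001100 | 1 | 0
  58 | 110011000 | 1 | 0
  59 | 100110000 | 1 | 1
  60 | 001100001 | 0 | 0
  61 | 011000010 | 0 | 0
  62 | 110000100 | 1 | 1
  63 | 100001001 | 1 | 0
  64 | 000010010 | 0 | 0
  65 | 000100100 | 0 | 0
  66 | 001001000 | 0 | 1
  67 | 010010001 | 0 | 0
  68 | 100100010 | 1 | 1
  69 | 001000101 | 0 | 0
  70 | 010001010 | 0 | 1
  71 | 100010101 | 1 | 1
  72 | 000101011 | 0 | 1
  73 | 001010111 | 0 | 0

01111000001111111110000111101110000101100110110111101000011100110000100100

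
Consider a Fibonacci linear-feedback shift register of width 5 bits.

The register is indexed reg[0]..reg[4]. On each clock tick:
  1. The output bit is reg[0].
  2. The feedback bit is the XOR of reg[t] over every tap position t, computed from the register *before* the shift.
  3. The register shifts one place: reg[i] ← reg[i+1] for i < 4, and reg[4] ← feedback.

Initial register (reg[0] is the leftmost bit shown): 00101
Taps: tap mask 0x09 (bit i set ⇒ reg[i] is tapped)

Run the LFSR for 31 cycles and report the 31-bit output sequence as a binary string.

step | reg (before) | out | fb
   0 | 00101 | 0 | 0
   1 | 01010 | 0 | 1
   2 | 10101 | 1 | 1
   3 | 01011 | 0 | 1
   4 | 10111 | 1 | 0
   5 | 01110 | 0 | 1
   6 | 11101 | 1 | 1
   7 | 11011 | 1 | 0
   8 | 10110 | 1 | 0
   9 | 01100 | 0 | 0
  10 | 11000 | 1 | 1
  11 | 10001 | 1 | 1
  12 | 00011 | 0 | 1
  13 | 00111 | 0 | 1
  14 | 01111 | 0 | 1
  15 | 11111 | 1 | 0
  16 | 11110 | 1 | 0
  17 | 11100 | 1 | 1
  18 | 11001 | 1 | 1
  19 | 10011 | 1 | 0
  20 | 00110 | 0 | 1
  21 | 01101 | 0 | 0
  22 | 11010 | 1 | 0
  23 | 10100 | 1 | 1
  24 | 01001 | 0 | 0
  25 | 10010 | 1 | 0
  26 | 00100 | 0 | 0
  27 | 01000 | 0 | 0
  28 | 10000 | 1 | 1
  29 | 00001 | 0 | 0
  30 | 00010 | 0 | 1

0010101110110001111100110100100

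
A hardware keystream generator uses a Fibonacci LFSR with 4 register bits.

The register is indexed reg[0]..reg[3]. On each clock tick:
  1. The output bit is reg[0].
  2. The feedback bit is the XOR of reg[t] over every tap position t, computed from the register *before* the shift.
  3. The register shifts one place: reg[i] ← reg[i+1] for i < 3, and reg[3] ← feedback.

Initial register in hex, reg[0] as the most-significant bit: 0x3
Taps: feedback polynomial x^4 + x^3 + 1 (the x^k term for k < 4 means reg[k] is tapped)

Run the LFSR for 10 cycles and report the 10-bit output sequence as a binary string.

0011110101

step | reg (before) | out | fb
   0 | 0011 | 0 | 1
   1 | 0111 | 0 | 1
   2 | 1111 | 1 | 0
   3 | 1110 | 1 | 1
   4 | 1101 | 1 | 0
   5 | 1010 | 1 | 1
   6 | 0101 | 0 | 1
   7 | 1011 | 1 | 0
   8 | 0110 | 0 | 0
   9 | 1100 | 1 | 1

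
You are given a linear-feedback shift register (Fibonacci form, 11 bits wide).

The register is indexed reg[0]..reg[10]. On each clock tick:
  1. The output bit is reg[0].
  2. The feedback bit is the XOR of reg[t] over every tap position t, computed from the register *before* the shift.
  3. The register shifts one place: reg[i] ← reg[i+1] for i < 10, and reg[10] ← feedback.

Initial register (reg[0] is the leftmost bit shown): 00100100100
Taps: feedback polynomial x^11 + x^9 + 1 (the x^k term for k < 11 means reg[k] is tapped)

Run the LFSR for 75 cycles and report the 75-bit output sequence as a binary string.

001001001000010111101010001100010000011111010101100111011100001101100000011

tick  register→output (feedback)
  0  00100100100→0 (0)
  1  01001001000→0 (0)
  2  10010010000→1 (1)
  3  00100100001→0 (0)
  4  01001000010→0 (1)
  5  10010000101→1 (1)
  6  00100001011→0 (1)
  7  01000010111→0 (1)
  8  10000101111→1 (0)
  9  00001011110→0 (1)
 10  00010111101→0 (0)
 11  00101111010→0 (1)
 12  01011110101→0 (0)
 13  10111101010→1 (0)
 14  01111010100→0 (0)
 15  11110101000→1 (1)
 16  11101010001→1 (1)
 17  11010100011→1 (0)
 18  10101000110→1 (0)
 19  01010001100→0 (0)
 20  10100011000→1 (1)
 21  01000110001→0 (0)
 22  10001100010→1 (0)
 23  00011000100→0 (0)
 24  00110001000→0 (0)
 25  01100010000→0 (0)
 26  11000100000→1 (1)
 27  10001000001→1 (1)
 28  00010000011→0 (1)
 29  00100000111→0 (1)
 30  01000001111→0 (1)
 31  10000011111→1 (0)
 32  00000111110→0 (1)
 33  00001111101→0 (0)
 34  00011111010→0 (1)
 35  00111110101→0 (0)
 36  01111101010→0 (1)
 37  11111010101→1 (1)
 38  11110101011→1 (0)
 39  11101010110→1 (0)
 40  11010101100→1 (1)
 41  10101011001→1 (1)
 42  01010110011→0 (1)
 43  10101100111→1 (0)
 44  01011001110→0 (1)
 45  10110011101→1 (1)
 46  01100111011→0 (1)
 47  11001110111→1 (0)
 48  10011101110→1 (0)
 49  00111011100→0 (0)
 50  01110111000→0 (0)
 51  11101110000→1 (1)
 52  11011100001→1 (1)
 53  10111000011→1 (0)
 54  01110000110→0 (1)
 55  11100001101→1 (1)
 56  11000011011→1 (0)
 57  10000110110→1 (0)
 58  00001101100→0 (0)
 59  00011011000→0 (0)
 60  00110110000→0 (0)
 61  01101100000→0 (0)
 62  11011000000→1 (1)
 63  10110000001→1 (1)
 64  01100000011→0 (1)
 65  11000000111→1 (0)
 66  10000001110→1 (0)
 67  00000011100→0 (0)
 68  00000111000→0 (0)
 69  00001110000→0 (0)
 70  00011100000→0 (0)
 71  00111000000→0 (0)
 72  01110000000→0 (0)
 73  11100000000→1 (1)
 74  11000000001→1 (1)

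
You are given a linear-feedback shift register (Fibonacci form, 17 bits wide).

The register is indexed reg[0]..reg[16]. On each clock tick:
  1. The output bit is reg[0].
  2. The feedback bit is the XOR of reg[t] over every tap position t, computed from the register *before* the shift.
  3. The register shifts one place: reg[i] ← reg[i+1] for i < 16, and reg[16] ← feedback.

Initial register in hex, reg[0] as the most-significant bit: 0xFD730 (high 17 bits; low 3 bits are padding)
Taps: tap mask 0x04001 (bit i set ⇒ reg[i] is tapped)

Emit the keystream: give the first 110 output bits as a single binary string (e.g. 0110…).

11111101011100110001110100011010110101000000110011110100100101001110011010011001010110000100010000101001000000

k : reg_k → out_k, fb_k
0: 11111101011100110 → 1, fb=0
1: 11111010111001100 → 1, fb=0
2: 11110101110011000 → 1, fb=1
3: 11101011100110001 → 1, fb=1
4: 11010111001100011 → 1, fb=1
5: 10101110011000111 → 1, fb=0
6: 01011100110001110 → 0, fb=1
7: 10111001100011101 → 1, fb=0
8: 01110011000111010 → 0, fb=0
9: 11100110001110100 → 1, fb=0
10: 11001100011101000 → 1, fb=1
11: 10011000111010001 → 1, fb=1
12: 00110001110100011 → 0, fb=0
13: 01100011101000110 → 0, fb=1
14: 11000111010001101 → 1, fb=0
15: 10001110100011010 → 1, fb=1
16: 00011101000110101 → 0, fb=1
17: 00111010001101011 → 0, fb=0
18: 01110100011010110 → 0, fb=1
19: 11101000110101101 → 1, fb=0
20: 11010001101011010 → 1, fb=1
21: 10100011010110101 → 1, fb=0
22: 01000110101101010 → 0, fb=0
23: 10001101011010100 → 1, fb=0
24: 00011010110101000 → 0, fb=0
25: 00110101101010000 → 0, fb=0
26: 01101011010100000 → 0, fb=0
27: 11010110101000000 → 1, fb=1
28: 10101101010000001 → 1, fb=1
29: 01011010100000011 → 0, fb=0
30: 10110101000000110 → 1, fb=0
31: 01101010000001100 → 0, fb=1
32: 11010100000011001 → 1, fb=1
33: 10101000000110011 → 1, fb=1
34: 01010000001100111 → 0, fb=1
35: 10100000011001111 → 1, fb=0
36: 01000000110011110 → 0, fb=1
37: 10000001100111101 → 1, fb=0
38: 00000011001111010 → 0, fb=0
39: 00000110011110100 → 0, fb=1
40: 00001100111101001 → 0, fb=0
41: 00011001111010010 → 0, fb=0
42: 00110011110100100 → 0, fb=1
43: 01100111101001001 → 0, fb=0
44: 11001111010010010 → 1, fb=1
45: 10011110100100101 → 1, fb=0
46: 00111101001001010 → 0, fb=0
47: 01111010010010100 → 0, fb=1
48: 11110100100101001 → 1, fb=1
49: 11101001001010011 → 1, fb=1
50: 11010010010100111 → 1, fb=0
51: 10100100101001110 → 1, fb=0
52: 01001001010011100 → 0, fb=1
53: 10010010100111001 → 1, fb=1
54: 00100101001110011 → 0, fb=0
55: 01001010011100110 → 0, fb=1
56: 10010100111001101 → 1, fb=0
57: 00101001110011010 → 0, fb=0
58: 01010011100110100 → 0, fb=1
59: 10100111001101001 → 1, fb=1
60: 01001110011010011 → 0, fb=0
61: 10011100110100110 → 1, fb=0
62: 00111001101001100 → 0, fb=1
63: 01110011010011001 → 0, fb=0
64: 11100110100110010 → 1, fb=1
65: 11001101001100101 → 1, fb=0
66: 10011010011001010 → 1, fb=1
67: 00110100110010101 → 0, fb=1
68: 01101001100101011 → 0, fb=0
69: 11010011001010110 → 1, fb=0
70: 10100110010101100 → 1, fb=0
71: 01001100101011000 → 0, fb=0
72: 10011001010110000 → 1, fb=1
73: 00110010101100001 → 0, fb=0
74: 01100101011000010 → 0, fb=0
75: 11001010110000100 → 1, fb=0
76: 10010101100001000 → 1, fb=1
77: 00101011000010001 → 0, fb=0
78: 01010110000100010 → 0, fb=0
79: 10101100001000100 → 1, fb=0
80: 01011000010001000 → 0, fb=0
81: 10110000100010000 → 1, fb=1
82: 01100001000100001 → 0, fb=0
83: 11000010001000010 → 1, fb=1
84: 10000100010000101 → 1, fb=0
85: 00001000100001010 → 0, fb=0
86: 00010001000010100 → 0, fb=1
87: 00100010000101001 → 0, fb=0
88: 01000100001010010 → 0, fb=0
89: 10001000010100100 → 1, fb=0
90: 00010000101001000 → 0, fb=0
91: 00100001010010000 → 0, fb=0
92: 01000010100100000 → 0, fb=0
93: 10000101001000000 → 1, fb=1
94: 00001010010000001 → 0, fb=0
95: 00010100100000010 → 0, fb=0
96: 00101001000000100 → 0, fb=1
97: 01010010000001001 → 0, fb=0
98: 10100100000010010 → 1, fb=1
99: 01001000000100101 → 0, fb=1
100: 10010000001001011 → 1, fb=1
101: 00100000010010111 → 0, fb=1
102: 01000000100101111 → 0, fb=1
103: 10000001001011111 → 1, fb=0
104: 00000010010111110 → 0, fb=1
105: 00000100101111101 → 0, fb=1
106: 00001001011111011 → 0, fb=0
107: 00010010111110110 → 0, fb=1
108: 00100101111101101 → 0, fb=1
109: 01001011111011011 → 0, fb=0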